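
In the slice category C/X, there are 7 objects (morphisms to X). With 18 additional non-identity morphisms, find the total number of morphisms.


In the slice category C/X, objects are morphisms to X.
Identity morphisms: 7 (one per object of C/X).
Non-identity morphisms: 18.
Total = 7 + 18 = 25

25


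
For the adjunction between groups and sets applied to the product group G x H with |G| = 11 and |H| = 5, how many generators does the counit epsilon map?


The counit epsilon_K: F(U(K)) -> K of the Free-Forgetful adjunction
maps |K| generators of F(U(K)) into K. For K = G x H (the product group),
|G x H| = |G| * |H|.
Total generators mapped = 11 * 5 = 55.

55


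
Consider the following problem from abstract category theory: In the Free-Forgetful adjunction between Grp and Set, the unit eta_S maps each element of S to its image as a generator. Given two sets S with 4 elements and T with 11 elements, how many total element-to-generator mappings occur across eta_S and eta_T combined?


The unit eta_X: X -> U(F(X)) of the Free-Forgetful adjunction
maps each element of X to a generator of F(X). For X = S + T (disjoint
union in Set), |S + T| = |S| + |T|.
Total mappings = 4 + 11 = 15.

15


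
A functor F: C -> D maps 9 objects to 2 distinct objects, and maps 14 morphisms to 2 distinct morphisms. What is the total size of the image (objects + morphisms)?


The image of F consists of distinct objects and distinct morphisms.
|Im(F)| on objects = 2
|Im(F)| on morphisms = 2
Total image cardinality = 2 + 2 = 4

4


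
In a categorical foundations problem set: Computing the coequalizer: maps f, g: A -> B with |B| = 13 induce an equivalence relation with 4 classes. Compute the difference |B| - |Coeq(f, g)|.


The coequalizer Coeq(f, g) = B / ~ has one element per equivalence class.
|B| = 13, |Coeq(f, g)| = 4.
|B| - |Coeq(f, g)| = 13 - 4 = 9.

9


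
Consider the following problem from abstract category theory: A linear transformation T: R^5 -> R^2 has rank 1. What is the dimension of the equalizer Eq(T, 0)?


The equalizer of f and the zero map is ker(f).
By the rank-nullity theorem: dim(ker(f)) = dim(domain) - rank(f).
dim(ker(f)) = 5 - 1 = 4

4


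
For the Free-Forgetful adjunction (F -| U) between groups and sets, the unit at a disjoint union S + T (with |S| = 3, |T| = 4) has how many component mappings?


The unit eta_X: X -> U(F(X)) of the Free-Forgetful adjunction
maps each element of X to a generator of F(X). For X = S + T (disjoint
union in Set), |S + T| = |S| + |T|.
Total mappings = 3 + 4 = 7.

7


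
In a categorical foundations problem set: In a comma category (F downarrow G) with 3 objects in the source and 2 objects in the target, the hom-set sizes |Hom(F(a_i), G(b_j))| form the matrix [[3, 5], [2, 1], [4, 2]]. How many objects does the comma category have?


Objects of (F downarrow G) are triples (a, b, h: F(a)->G(b)).
The count equals the sum of all entries in the hom-matrix.
sum(row 0) = 8
sum(row 1) = 3
sum(row 2) = 6
Grand total = 17

17


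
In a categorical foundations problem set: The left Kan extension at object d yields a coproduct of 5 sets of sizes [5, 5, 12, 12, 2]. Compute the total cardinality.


Pointwise, the left Kan extension (Lan_F H)(d) is the colimit, indexed
by the comma category (F downarrow d), of H composed with the
projection (F downarrow d) -> C. Here that colimit is given
as a coproduct (disjoint union) of sets, so its cardinality is the
sum of the sizes of the summands.
Coproduct of sets with sizes: 5 + 5 + 12 + 12 + 2
= 36

36


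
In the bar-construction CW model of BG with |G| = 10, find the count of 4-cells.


In the bar-construction CW model of BG, the n-cells are indexed by
n-tuples [g_1|...|g_n] of non-identity elements of G (degenerate
simplices with some g_i = e do not contribute cells), so there are
(|G| - 1)^n n-cells.
For dim = 4 with |G| = 10:
cells = (10 - 1)^4 = 9^4 = 6561

6561


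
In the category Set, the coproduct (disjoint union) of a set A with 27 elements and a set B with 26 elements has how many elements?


In Set, the coproduct A + B is the disjoint union.
|A + B| = |A| + |B| = 27 + 26 = 53

53


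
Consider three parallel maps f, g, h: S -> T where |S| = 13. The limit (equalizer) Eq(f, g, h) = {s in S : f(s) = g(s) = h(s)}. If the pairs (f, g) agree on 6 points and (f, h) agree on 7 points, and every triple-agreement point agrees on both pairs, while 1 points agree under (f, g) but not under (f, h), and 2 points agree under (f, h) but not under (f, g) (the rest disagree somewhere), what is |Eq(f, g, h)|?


Eq(f, g, h) is the triple-agreement set: points in S where all three
maps take the same value. Using inclusion-exclusion on the pairwise data:
Pair (f, g) agrees on 6 points; pair (f, h) on 7 points.
Points agreeing under (f, g) but not (f, h) = 1; under (f, h) but not (f, g) = 2.
Triple-agreement = agreement-in-(f, g) minus points that agree under (f, g) but not (f, h):
|Eq(f, g, h)| = 6 - 1 = 5
(cross-check via (f, h): 7 - 2 = 5.)

5


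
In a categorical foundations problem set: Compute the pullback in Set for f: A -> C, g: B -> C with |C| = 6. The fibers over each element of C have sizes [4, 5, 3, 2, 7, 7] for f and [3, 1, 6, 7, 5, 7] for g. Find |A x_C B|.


The pullback A x_C B consists of pairs (a, b) with f(a) = g(b).
For each element c in C, the fiber product has |f^-1(c)| * |g^-1(c)| elements.
Summing over C: 4 * 3 + 5 * 1 + 3 * 6 + 2 * 7 + 7 * 5 + 7 * 7
= 12 + 5 + 18 + 14 + 35 + 49 = 133

133


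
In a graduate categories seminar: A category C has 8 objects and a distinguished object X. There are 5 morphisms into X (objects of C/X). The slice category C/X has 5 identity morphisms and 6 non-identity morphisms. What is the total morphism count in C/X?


In the slice category C/X, objects are morphisms to X.
Identity morphisms: 5 (one per object of C/X).
Non-identity morphisms: 6.
Total = 5 + 6 = 11

11


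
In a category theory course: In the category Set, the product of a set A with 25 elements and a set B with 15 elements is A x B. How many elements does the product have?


In Set, the product A x B is the Cartesian product.
By the universal property, |A x B| = |A| * |B|.
|A x B| = 25 * 15 = 375

375


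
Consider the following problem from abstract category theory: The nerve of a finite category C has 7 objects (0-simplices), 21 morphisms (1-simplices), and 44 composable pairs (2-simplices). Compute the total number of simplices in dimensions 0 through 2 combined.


The 2-skeleton of the nerve N(C) consists of simplices in dimensions 0, 1, 2:
  |N(C)_0| = 7 (objects)
  |N(C)_1| = 21 (morphisms)
  |N(C)_2| = 44 (composable pairs)
Total = 7 + 21 + 44 = 72

72


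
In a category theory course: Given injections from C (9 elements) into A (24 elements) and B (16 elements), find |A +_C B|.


The pushout A +_C B identifies the images of C in A and B.
|A +_C B| = |A| + |B| - |C| (for injections).
= 24 + 16 - 9 = 31

31


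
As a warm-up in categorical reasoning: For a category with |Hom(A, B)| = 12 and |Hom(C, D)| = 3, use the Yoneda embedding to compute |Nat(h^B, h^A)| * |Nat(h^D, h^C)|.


By the Yoneda lemma, Nat(h^B, h^A) is isomorphic to Hom(A, B),
so |Nat(h^B, h^A)| = |Hom(A, B)| and |Nat(h^D, h^C)| = |Hom(C, D)|.
|Hom(A, B)| = 12, |Hom(C, D)| = 3.
|Nat(h^B, h^A) x Nat(h^D, h^C)| = 12 * 3 = 36

36


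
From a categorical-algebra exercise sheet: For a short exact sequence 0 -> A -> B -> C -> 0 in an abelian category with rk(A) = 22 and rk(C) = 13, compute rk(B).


For a short exact sequence 0 -> A -> B -> C -> 0,
rank is additive: rank(B) = rank(A) + rank(C).
rank(B) = 22 + 13 = 35

35


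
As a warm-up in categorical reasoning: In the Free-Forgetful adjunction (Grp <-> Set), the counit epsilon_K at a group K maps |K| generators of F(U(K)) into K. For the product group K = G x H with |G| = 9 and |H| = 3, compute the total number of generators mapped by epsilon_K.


The counit epsilon_K: F(U(K)) -> K of the Free-Forgetful adjunction
maps |K| generators of F(U(K)) into K. For K = G x H (the product group),
|G x H| = |G| * |H|.
Total generators mapped = 9 * 3 = 27.

27


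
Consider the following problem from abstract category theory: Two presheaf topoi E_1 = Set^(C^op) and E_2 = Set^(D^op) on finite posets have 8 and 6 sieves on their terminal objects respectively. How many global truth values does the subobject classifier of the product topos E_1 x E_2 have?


In a product of presheaf topoi E_1 x E_2, the subobject classifier
is Omega = Omega_1 x Omega_2 (componentwise), so
|Omega(top)| = |Omega_1(top_1)| * |Omega_2(top_2)|.
= 8 * 6 = 48.

48


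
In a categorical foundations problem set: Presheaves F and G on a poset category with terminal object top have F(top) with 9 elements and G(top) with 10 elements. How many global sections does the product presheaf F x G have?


Global sections of a presheaf on a poset with terminal top satisfy
Gamma(H) ~ H(top). Presheaves admit pointwise products, so
(F x G)(top) = F(top) x G(top) (Cartesian product).
|Gamma(F x G)| = |F(top)| * |G(top)| = 9 * 10 = 90.

90


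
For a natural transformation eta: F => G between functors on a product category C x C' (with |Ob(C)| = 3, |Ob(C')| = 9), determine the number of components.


A natural transformation eta: F => G assigns one component morphism per
object of the domain category.
The domain is the product category C x C', so
|Ob(C x C')| = |Ob(C)| * |Ob(C')| = 3 * 9 = 27.
Therefore eta has 27 component morphisms.

27


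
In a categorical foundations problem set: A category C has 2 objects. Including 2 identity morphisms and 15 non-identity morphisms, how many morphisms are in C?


Each object has an identity morphism, giving 2 identities.
Adding the 15 non-identity morphisms:
Total = 2 + 15 = 17

17


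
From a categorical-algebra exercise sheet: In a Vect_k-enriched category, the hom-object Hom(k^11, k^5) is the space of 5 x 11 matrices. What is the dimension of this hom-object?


In Vect-enriched categories, Hom(k^n, k^m) is the space of m x n matrices.
dim(Hom(k^11, k^5)) = 5 * 11 = 55

55


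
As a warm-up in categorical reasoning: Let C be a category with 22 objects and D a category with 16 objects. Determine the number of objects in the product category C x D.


The product category C x D has objects that are pairs (c, d).
Number of pairs = |Ob(C)| * |Ob(D)| = 22 * 16 = 352

352


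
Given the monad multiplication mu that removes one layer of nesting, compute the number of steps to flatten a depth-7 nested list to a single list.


Each application of mu: T^2 -> T removes one layer of nesting.
Starting at depth 7 (i.e., T^7(X)), we need to reach T(X).
Number of mu applications = 7 - 1 = 6

6


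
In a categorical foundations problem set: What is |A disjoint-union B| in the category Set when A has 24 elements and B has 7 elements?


In Set, the coproduct A + B is the disjoint union.
|A + B| = |A| + |B| = 24 + 7 = 31

31


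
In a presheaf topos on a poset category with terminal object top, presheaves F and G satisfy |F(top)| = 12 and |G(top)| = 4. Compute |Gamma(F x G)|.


Global sections of a presheaf on a poset with terminal top satisfy
Gamma(H) ~ H(top). Presheaves admit pointwise products, so
(F x G)(top) = F(top) x G(top) (Cartesian product).
|Gamma(F x G)| = |F(top)| * |G(top)| = 12 * 4 = 48.

48


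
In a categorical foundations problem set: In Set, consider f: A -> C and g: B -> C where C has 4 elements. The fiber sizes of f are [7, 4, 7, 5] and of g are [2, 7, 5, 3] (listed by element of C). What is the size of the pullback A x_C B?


The pullback A x_C B consists of pairs (a, b) with f(a) = g(b).
For each element c in C, the fiber product has |f^-1(c)| * |g^-1(c)| elements.
Summing over C: 7 * 2 + 4 * 7 + 7 * 5 + 5 * 3
= 14 + 28 + 35 + 15 = 92

92


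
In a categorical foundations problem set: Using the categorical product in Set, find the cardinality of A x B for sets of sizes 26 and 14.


In Set, the product A x B is the Cartesian product.
By the universal property, |A x B| = |A| * |B|.
|A x B| = 26 * 14 = 364

364


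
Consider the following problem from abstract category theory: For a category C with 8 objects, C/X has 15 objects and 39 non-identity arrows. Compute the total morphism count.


In the slice category C/X, objects are morphisms to X.
Identity morphisms: 15 (one per object of C/X).
Non-identity morphisms: 39.
Total = 15 + 39 = 54

54


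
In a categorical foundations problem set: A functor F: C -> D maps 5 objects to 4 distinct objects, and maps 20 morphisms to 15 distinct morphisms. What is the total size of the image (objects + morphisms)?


The image of F consists of distinct objects and distinct morphisms.
|Im(F)| on objects = 4
|Im(F)| on morphisms = 15
Total image cardinality = 4 + 15 = 19

19


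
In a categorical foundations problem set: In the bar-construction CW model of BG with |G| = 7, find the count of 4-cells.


In the bar-construction CW model of BG, the n-cells are indexed by
n-tuples [g_1|...|g_n] of non-identity elements of G (degenerate
simplices with some g_i = e do not contribute cells), so there are
(|G| - 1)^n n-cells.
For dim = 4 with |G| = 7:
cells = (7 - 1)^4 = 6^4 = 1296

1296


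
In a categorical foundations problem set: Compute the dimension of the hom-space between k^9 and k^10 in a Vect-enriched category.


In Vect-enriched categories, Hom(k^n, k^m) is the space of m x n matrices.
dim(Hom(k^9, k^10)) = 10 * 9 = 90

90


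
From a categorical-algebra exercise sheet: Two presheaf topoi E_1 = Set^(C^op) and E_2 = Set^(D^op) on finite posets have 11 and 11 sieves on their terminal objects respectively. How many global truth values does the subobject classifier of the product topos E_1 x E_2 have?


In a product of presheaf topoi E_1 x E_2, the subobject classifier
is Omega = Omega_1 x Omega_2 (componentwise), so
|Omega(top)| = |Omega_1(top_1)| * |Omega_2(top_2)|.
= 11 * 11 = 121.

121


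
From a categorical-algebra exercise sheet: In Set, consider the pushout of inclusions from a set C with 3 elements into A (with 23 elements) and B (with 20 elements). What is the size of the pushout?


The pushout A +_C B identifies the images of C in A and B.
|A +_C B| = |A| + |B| - |C| (for injections).
= 23 + 20 - 3 = 40

40


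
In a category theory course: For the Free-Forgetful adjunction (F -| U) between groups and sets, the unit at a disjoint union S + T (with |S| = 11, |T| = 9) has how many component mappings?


The unit eta_X: X -> U(F(X)) of the Free-Forgetful adjunction
maps each element of X to a generator of F(X). For X = S + T (disjoint
union in Set), |S + T| = |S| + |T|.
Total mappings = 11 + 9 = 20.

20


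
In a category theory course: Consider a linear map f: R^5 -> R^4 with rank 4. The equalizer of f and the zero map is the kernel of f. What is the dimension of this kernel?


The equalizer of f and the zero map is ker(f).
By the rank-nullity theorem: dim(ker(f)) = dim(domain) - rank(f).
dim(ker(f)) = 5 - 4 = 1

1


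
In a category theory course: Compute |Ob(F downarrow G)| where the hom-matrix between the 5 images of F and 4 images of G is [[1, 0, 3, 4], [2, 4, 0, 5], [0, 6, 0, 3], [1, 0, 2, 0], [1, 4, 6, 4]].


Objects of (F downarrow G) are triples (a, b, h: F(a)->G(b)).
The count equals the sum of all entries in the hom-matrix.
sum(row 0) = 8
sum(row 1) = 11
sum(row 2) = 9
sum(row 3) = 3
sum(row 4) = 15
Grand total = 46

46


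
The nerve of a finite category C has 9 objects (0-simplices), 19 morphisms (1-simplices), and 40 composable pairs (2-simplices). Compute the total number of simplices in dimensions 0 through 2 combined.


The 2-skeleton of the nerve N(C) consists of simplices in dimensions 0, 1, 2:
  |N(C)_0| = 9 (objects)
  |N(C)_1| = 19 (morphisms)
  |N(C)_2| = 40 (composable pairs)
Total = 9 + 19 + 40 = 68

68


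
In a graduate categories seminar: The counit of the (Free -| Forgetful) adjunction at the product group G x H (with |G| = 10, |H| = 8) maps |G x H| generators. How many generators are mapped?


The counit epsilon_K: F(U(K)) -> K of the Free-Forgetful adjunction
maps |K| generators of F(U(K)) into K. For K = G x H (the product group),
|G x H| = |G| * |H|.
Total generators mapped = 10 * 8 = 80.

80


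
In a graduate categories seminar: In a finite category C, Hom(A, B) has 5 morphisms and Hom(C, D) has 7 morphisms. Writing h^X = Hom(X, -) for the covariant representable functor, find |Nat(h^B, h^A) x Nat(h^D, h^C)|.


By the Yoneda lemma, Nat(h^B, h^A) is isomorphic to Hom(A, B),
so |Nat(h^B, h^A)| = |Hom(A, B)| and |Nat(h^D, h^C)| = |Hom(C, D)|.
|Hom(A, B)| = 5, |Hom(C, D)| = 7.
|Nat(h^B, h^A) x Nat(h^D, h^C)| = 5 * 7 = 35

35


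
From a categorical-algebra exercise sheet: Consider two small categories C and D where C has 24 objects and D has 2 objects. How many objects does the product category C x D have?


The product category C x D has objects that are pairs (c, d).
Number of pairs = |Ob(C)| * |Ob(D)| = 24 * 2 = 48

48


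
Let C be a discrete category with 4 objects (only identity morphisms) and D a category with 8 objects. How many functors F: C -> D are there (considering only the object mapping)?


A functor from a discrete category C to D is determined by
where each object maps. Each of the 4 objects of C can map
to any of the 8 objects of D independently.
Number of functors = 8^4 = 4096

4096


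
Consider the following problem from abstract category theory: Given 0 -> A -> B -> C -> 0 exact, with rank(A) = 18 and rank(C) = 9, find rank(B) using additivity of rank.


For a short exact sequence 0 -> A -> B -> C -> 0,
rank is additive: rank(B) = rank(A) + rank(C).
rank(B) = 18 + 9 = 27

27


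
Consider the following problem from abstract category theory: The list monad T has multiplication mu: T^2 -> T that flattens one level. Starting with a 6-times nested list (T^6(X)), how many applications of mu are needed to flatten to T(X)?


Each application of mu: T^2 -> T removes one layer of nesting.
Starting at depth 6 (i.e., T^6(X)), we need to reach T(X).
Number of mu applications = 6 - 1 = 5

5


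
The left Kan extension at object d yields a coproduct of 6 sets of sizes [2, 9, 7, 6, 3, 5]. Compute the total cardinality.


Pointwise, the left Kan extension (Lan_F H)(d) is the colimit, indexed
by the comma category (F downarrow d), of H composed with the
projection (F downarrow d) -> C. Here that colimit is given
as a coproduct (disjoint union) of sets, so its cardinality is the
sum of the sizes of the summands.
Coproduct of sets with sizes: 2 + 9 + 7 + 6 + 3 + 5
= 32

32


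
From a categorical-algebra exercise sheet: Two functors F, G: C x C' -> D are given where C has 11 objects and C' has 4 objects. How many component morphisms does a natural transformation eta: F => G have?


A natural transformation eta: F => G assigns one component morphism per
object of the domain category.
The domain is the product category C x C', so
|Ob(C x C')| = |Ob(C)| * |Ob(C')| = 11 * 4 = 44.
Therefore eta has 44 component morphisms.

44


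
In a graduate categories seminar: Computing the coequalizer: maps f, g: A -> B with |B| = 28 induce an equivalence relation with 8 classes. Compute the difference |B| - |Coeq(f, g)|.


The coequalizer Coeq(f, g) = B / ~ has one element per equivalence class.
|B| = 28, |Coeq(f, g)| = 8.
|B| - |Coeq(f, g)| = 28 - 8 = 20.

20


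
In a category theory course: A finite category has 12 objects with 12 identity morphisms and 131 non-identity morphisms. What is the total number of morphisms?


Each object has an identity morphism, giving 12 identities.
Adding the 131 non-identity morphisms:
Total = 12 + 131 = 143

143


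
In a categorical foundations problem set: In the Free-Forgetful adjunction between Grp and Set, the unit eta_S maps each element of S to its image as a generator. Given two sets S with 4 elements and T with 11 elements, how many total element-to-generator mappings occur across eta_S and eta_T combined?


The unit eta_X: X -> U(F(X)) of the Free-Forgetful adjunction
maps each element of X to a generator of F(X). For X = S + T (disjoint
union in Set), |S + T| = |S| + |T|.
Total mappings = 4 + 11 = 15.

15


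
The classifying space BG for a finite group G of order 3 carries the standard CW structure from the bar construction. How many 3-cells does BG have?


In the bar-construction CW model of BG, the n-cells are indexed by
n-tuples [g_1|...|g_n] of non-identity elements of G (degenerate
simplices with some g_i = e do not contribute cells), so there are
(|G| - 1)^n n-cells.
For dim = 3 with |G| = 3:
cells = (3 - 1)^3 = 2^3 = 8

8


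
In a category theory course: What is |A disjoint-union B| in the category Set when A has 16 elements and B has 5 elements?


In Set, the coproduct A + B is the disjoint union.
|A + B| = |A| + |B| = 16 + 5 = 21

21


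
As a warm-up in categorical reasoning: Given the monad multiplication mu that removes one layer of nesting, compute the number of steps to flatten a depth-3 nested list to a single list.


Each application of mu: T^2 -> T removes one layer of nesting.
Starting at depth 3 (i.e., T^3(X)), we need to reach T(X).
Number of mu applications = 3 - 1 = 2

2


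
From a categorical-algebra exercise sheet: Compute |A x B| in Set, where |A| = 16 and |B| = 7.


In Set, the product A x B is the Cartesian product.
By the universal property, |A x B| = |A| * |B|.
|A x B| = 16 * 7 = 112

112


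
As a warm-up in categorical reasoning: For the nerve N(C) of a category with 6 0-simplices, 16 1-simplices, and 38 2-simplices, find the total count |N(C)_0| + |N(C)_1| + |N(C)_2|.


The 2-skeleton of the nerve N(C) consists of simplices in dimensions 0, 1, 2:
  |N(C)_0| = 6 (objects)
  |N(C)_1| = 16 (morphisms)
  |N(C)_2| = 38 (composable pairs)
Total = 6 + 16 + 38 = 60

60


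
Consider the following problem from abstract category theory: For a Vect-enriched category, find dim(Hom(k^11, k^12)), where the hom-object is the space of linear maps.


In Vect-enriched categories, Hom(k^n, k^m) is the space of m x n matrices.
dim(Hom(k^11, k^12)) = 12 * 11 = 132

132


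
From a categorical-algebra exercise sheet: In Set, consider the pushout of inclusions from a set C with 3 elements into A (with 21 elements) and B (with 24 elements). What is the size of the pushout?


The pushout A +_C B identifies the images of C in A and B.
|A +_C B| = |A| + |B| - |C| (for injections).
= 21 + 24 - 3 = 42

42


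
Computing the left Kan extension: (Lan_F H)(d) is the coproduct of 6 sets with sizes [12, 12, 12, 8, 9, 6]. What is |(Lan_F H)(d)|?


Pointwise, the left Kan extension (Lan_F H)(d) is the colimit, indexed
by the comma category (F downarrow d), of H composed with the
projection (F downarrow d) -> C. Here that colimit is given
as a coproduct (disjoint union) of sets, so its cardinality is the
sum of the sizes of the summands.
Coproduct of sets with sizes: 12 + 12 + 12 + 8 + 9 + 6
= 59

59


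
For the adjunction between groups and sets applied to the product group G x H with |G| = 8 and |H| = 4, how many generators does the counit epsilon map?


The counit epsilon_K: F(U(K)) -> K of the Free-Forgetful adjunction
maps |K| generators of F(U(K)) into K. For K = G x H (the product group),
|G x H| = |G| * |H|.
Total generators mapped = 8 * 4 = 32.

32


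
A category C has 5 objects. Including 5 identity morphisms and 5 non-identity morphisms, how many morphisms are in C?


Each object has an identity morphism, giving 5 identities.
Adding the 5 non-identity morphisms:
Total = 5 + 5 = 10

10


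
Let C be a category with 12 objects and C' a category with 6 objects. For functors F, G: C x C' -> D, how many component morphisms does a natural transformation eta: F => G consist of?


A natural transformation eta: F => G assigns one component morphism per
object of the domain category.
The domain is the product category C x C', so
|Ob(C x C')| = |Ob(C)| * |Ob(C')| = 12 * 6 = 72.
Therefore eta has 72 component morphisms.

72


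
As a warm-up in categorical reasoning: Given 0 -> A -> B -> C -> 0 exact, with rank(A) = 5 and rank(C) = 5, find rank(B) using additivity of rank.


For a short exact sequence 0 -> A -> B -> C -> 0,
rank is additive: rank(B) = rank(A) + rank(C).
rank(B) = 5 + 5 = 10

10


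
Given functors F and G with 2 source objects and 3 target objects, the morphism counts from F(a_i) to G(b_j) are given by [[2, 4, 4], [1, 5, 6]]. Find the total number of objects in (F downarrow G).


Objects of (F downarrow G) are triples (a, b, h: F(a)->G(b)).
The count equals the sum of all entries in the hom-matrix.
sum(row 0) = 10
sum(row 1) = 12
Grand total = 22

22


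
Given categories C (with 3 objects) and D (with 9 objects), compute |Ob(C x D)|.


The product category C x D has objects that are pairs (c, d).
Number of pairs = |Ob(C)| * |Ob(D)| = 3 * 9 = 27

27


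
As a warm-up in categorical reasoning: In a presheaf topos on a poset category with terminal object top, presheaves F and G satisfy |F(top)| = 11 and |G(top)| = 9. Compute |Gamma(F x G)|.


Global sections of a presheaf on a poset with terminal top satisfy
Gamma(H) ~ H(top). Presheaves admit pointwise products, so
(F x G)(top) = F(top) x G(top) (Cartesian product).
|Gamma(F x G)| = |F(top)| * |G(top)| = 11 * 9 = 99.

99


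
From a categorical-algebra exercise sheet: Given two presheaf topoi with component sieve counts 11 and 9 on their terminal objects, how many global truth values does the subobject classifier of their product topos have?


In a product of presheaf topoi E_1 x E_2, the subobject classifier
is Omega = Omega_1 x Omega_2 (componentwise), so
|Omega(top)| = |Omega_1(top_1)| * |Omega_2(top_2)|.
= 11 * 9 = 99.

99


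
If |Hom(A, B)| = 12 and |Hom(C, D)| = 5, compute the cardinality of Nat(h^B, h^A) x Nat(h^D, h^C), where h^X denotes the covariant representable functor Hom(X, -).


By the Yoneda lemma, Nat(h^B, h^A) is isomorphic to Hom(A, B),
so |Nat(h^B, h^A)| = |Hom(A, B)| and |Nat(h^D, h^C)| = |Hom(C, D)|.
|Hom(A, B)| = 12, |Hom(C, D)| = 5.
|Nat(h^B, h^A) x Nat(h^D, h^C)| = 12 * 5 = 60

60


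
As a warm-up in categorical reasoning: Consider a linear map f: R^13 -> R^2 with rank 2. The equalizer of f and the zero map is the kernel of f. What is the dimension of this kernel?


The equalizer of f and the zero map is ker(f).
By the rank-nullity theorem: dim(ker(f)) = dim(domain) - rank(f).
dim(ker(f)) = 13 - 2 = 11

11


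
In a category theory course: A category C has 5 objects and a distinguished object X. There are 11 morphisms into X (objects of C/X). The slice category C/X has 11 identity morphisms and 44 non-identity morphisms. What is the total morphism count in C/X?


In the slice category C/X, objects are morphisms to X.
Identity morphisms: 11 (one per object of C/X).
Non-identity morphisms: 44.
Total = 11 + 44 = 55

55


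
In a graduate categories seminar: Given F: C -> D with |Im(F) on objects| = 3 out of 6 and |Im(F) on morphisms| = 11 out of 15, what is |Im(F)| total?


The image of F consists of distinct objects and distinct morphisms.
|Im(F)| on objects = 3
|Im(F)| on morphisms = 11
Total image cardinality = 3 + 11 = 14

14


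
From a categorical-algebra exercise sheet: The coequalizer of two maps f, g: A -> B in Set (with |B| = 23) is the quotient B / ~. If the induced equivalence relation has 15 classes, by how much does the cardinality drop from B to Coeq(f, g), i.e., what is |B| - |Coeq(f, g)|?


The coequalizer Coeq(f, g) = B / ~ has one element per equivalence class.
|B| = 23, |Coeq(f, g)| = 15.
|B| - |Coeq(f, g)| = 23 - 15 = 8.

8


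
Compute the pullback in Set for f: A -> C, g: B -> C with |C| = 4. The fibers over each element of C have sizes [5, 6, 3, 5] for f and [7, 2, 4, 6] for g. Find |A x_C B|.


The pullback A x_C B consists of pairs (a, b) with f(a) = g(b).
For each element c in C, the fiber product has |f^-1(c)| * |g^-1(c)| elements.
Summing over C: 5 * 7 + 6 * 2 + 3 * 4 + 5 * 6
= 35 + 12 + 12 + 30 = 89

89


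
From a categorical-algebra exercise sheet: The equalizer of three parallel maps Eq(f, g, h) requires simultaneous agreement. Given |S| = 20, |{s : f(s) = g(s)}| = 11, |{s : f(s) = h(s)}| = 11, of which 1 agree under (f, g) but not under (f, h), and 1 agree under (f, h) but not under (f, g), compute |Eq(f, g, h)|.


Eq(f, g, h) is the triple-agreement set: points in S where all three
maps take the same value. Using inclusion-exclusion on the pairwise data:
Pair (f, g) agrees on 11 points; pair (f, h) on 11 points.
Points agreeing under (f, g) but not (f, h) = 1; under (f, h) but not (f, g) = 1.
Triple-agreement = agreement-in-(f, g) minus points that agree under (f, g) but not (f, h):
|Eq(f, g, h)| = 11 - 1 = 10
(cross-check via (f, h): 11 - 1 = 10.)

10


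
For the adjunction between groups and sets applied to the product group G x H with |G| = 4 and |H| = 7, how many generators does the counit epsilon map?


The counit epsilon_K: F(U(K)) -> K of the Free-Forgetful adjunction
maps |K| generators of F(U(K)) into K. For K = G x H (the product group),
|G x H| = |G| * |H|.
Total generators mapped = 4 * 7 = 28.

28


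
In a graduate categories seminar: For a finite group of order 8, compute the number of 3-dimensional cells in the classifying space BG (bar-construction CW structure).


In the bar-construction CW model of BG, the n-cells are indexed by
n-tuples [g_1|...|g_n] of non-identity elements of G (degenerate
simplices with some g_i = e do not contribute cells), so there are
(|G| - 1)^n n-cells.
For dim = 3 with |G| = 8:
cells = (8 - 1)^3 = 7^3 = 343

343


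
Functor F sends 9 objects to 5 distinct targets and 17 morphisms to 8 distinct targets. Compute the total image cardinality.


The image of F consists of distinct objects and distinct morphisms.
|Im(F)| on objects = 5
|Im(F)| on morphisms = 8
Total image cardinality = 5 + 8 = 13

13


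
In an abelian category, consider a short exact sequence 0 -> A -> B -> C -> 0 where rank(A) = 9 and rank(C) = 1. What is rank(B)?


For a short exact sequence 0 -> A -> B -> C -> 0,
rank is additive: rank(B) = rank(A) + rank(C).
rank(B) = 9 + 1 = 10

10


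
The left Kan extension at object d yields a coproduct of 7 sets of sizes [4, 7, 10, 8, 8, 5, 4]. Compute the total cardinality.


Pointwise, the left Kan extension (Lan_F H)(d) is the colimit, indexed
by the comma category (F downarrow d), of H composed with the
projection (F downarrow d) -> C. Here that colimit is given
as a coproduct (disjoint union) of sets, so its cardinality is the
sum of the sizes of the summands.
Coproduct of sets with sizes: 4 + 7 + 10 + 8 + 8 + 5 + 4
= 46

46


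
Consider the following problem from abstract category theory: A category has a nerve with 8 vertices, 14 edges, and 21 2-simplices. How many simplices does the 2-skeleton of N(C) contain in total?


The 2-skeleton of the nerve N(C) consists of simplices in dimensions 0, 1, 2:
  |N(C)_0| = 8 (objects)
  |N(C)_1| = 14 (morphisms)
  |N(C)_2| = 21 (composable pairs)
Total = 8 + 14 + 21 = 43

43


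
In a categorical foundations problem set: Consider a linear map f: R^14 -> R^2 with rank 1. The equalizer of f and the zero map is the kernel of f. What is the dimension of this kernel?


The equalizer of f and the zero map is ker(f).
By the rank-nullity theorem: dim(ker(f)) = dim(domain) - rank(f).
dim(ker(f)) = 14 - 1 = 13

13


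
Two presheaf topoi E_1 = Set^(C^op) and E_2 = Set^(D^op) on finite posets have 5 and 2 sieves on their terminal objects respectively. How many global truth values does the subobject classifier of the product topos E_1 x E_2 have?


In a product of presheaf topoi E_1 x E_2, the subobject classifier
is Omega = Omega_1 x Omega_2 (componentwise), so
|Omega(top)| = |Omega_1(top_1)| * |Omega_2(top_2)|.
= 5 * 2 = 10.

10


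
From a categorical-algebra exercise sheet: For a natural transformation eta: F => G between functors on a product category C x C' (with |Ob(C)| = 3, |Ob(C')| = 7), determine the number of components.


A natural transformation eta: F => G assigns one component morphism per
object of the domain category.
The domain is the product category C x C', so
|Ob(C x C')| = |Ob(C)| * |Ob(C')| = 3 * 7 = 21.
Therefore eta has 21 component morphisms.

21


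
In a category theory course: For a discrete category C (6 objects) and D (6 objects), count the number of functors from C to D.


A functor from a discrete category C to D is determined by
where each object maps. Each of the 6 objects of C can map
to any of the 6 objects of D independently.
Number of functors = 6^6 = 46656

46656


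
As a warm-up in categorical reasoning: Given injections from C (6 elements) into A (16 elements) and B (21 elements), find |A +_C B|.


The pushout A +_C B identifies the images of C in A and B.
|A +_C B| = |A| + |B| - |C| (for injections).
= 16 + 21 - 6 = 31

31


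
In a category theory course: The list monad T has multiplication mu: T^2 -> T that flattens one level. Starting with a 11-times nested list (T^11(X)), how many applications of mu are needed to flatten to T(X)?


Each application of mu: T^2 -> T removes one layer of nesting.
Starting at depth 11 (i.e., T^11(X)), we need to reach T(X).
Number of mu applications = 11 - 1 = 10

10


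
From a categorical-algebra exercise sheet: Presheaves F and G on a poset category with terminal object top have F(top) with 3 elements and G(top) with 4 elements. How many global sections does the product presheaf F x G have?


Global sections of a presheaf on a poset with terminal top satisfy
Gamma(H) ~ H(top). Presheaves admit pointwise products, so
(F x G)(top) = F(top) x G(top) (Cartesian product).
|Gamma(F x G)| = |F(top)| * |G(top)| = 3 * 4 = 12.

12


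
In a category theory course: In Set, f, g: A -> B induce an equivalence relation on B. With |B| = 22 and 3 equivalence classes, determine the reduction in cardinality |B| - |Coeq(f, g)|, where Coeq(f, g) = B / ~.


The coequalizer Coeq(f, g) = B / ~ has one element per equivalence class.
|B| = 22, |Coeq(f, g)| = 3.
|B| - |Coeq(f, g)| = 22 - 3 = 19.

19


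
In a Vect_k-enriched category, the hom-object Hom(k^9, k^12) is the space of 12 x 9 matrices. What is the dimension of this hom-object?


In Vect-enriched categories, Hom(k^n, k^m) is the space of m x n matrices.
dim(Hom(k^9, k^12)) = 12 * 9 = 108

108


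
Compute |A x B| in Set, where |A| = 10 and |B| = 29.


In Set, the product A x B is the Cartesian product.
By the universal property, |A x B| = |A| * |B|.
|A x B| = 10 * 29 = 290

290


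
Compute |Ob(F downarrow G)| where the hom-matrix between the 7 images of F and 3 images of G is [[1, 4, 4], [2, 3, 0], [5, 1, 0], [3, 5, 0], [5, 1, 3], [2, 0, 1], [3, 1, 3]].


Objects of (F downarrow G) are triples (a, b, h: F(a)->G(b)).
The count equals the sum of all entries in the hom-matrix.
sum(row 0) = 9
sum(row 1) = 5
sum(row 2) = 6
sum(row 3) = 8
sum(row 4) = 9
sum(row 5) = 3
sum(row 6) = 7
Grand total = 47

47


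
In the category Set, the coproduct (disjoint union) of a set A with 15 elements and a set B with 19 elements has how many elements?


In Set, the coproduct A + B is the disjoint union.
|A + B| = |A| + |B| = 15 + 19 = 34

34


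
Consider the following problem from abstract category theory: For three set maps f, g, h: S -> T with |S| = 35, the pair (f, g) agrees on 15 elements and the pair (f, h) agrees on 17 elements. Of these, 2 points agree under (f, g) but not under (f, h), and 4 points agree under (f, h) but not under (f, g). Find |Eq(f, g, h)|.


Eq(f, g, h) is the triple-agreement set: points in S where all three
maps take the same value. Using inclusion-exclusion on the pairwise data:
Pair (f, g) agrees on 15 points; pair (f, h) on 17 points.
Points agreeing under (f, g) but not (f, h) = 2; under (f, h) but not (f, g) = 4.
Triple-agreement = agreement-in-(f, g) minus points that agree under (f, g) but not (f, h):
|Eq(f, g, h)| = 15 - 2 = 13
(cross-check via (f, h): 17 - 4 = 13.)

13


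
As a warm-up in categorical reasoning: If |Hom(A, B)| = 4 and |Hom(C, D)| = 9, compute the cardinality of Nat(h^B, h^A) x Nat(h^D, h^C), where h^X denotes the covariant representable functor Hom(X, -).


By the Yoneda lemma, Nat(h^B, h^A) is isomorphic to Hom(A, B),
so |Nat(h^B, h^A)| = |Hom(A, B)| and |Nat(h^D, h^C)| = |Hom(C, D)|.
|Hom(A, B)| = 4, |Hom(C, D)| = 9.
|Nat(h^B, h^A) x Nat(h^D, h^C)| = 4 * 9 = 36

36


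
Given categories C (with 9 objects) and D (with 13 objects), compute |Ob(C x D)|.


The product category C x D has objects that are pairs (c, d).
Number of pairs = |Ob(C)| * |Ob(D)| = 9 * 13 = 117

117


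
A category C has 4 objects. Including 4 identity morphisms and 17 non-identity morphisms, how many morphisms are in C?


Each object has an identity morphism, giving 4 identities.
Adding the 17 non-identity morphisms:
Total = 4 + 17 = 21

21


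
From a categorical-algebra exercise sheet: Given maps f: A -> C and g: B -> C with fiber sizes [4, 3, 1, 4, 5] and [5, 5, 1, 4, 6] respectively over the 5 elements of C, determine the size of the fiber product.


The pullback A x_C B consists of pairs (a, b) with f(a) = g(b).
For each element c in C, the fiber product has |f^-1(c)| * |g^-1(c)| elements.
Summing over C: 4 * 5 + 3 * 5 + 1 * 1 + 4 * 4 + 5 * 6
= 20 + 15 + 1 + 16 + 30 = 82

82


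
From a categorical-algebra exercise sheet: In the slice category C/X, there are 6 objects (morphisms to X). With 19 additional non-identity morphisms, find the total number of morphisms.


In the slice category C/X, objects are morphisms to X.
Identity morphisms: 6 (one per object of C/X).
Non-identity morphisms: 19.
Total = 6 + 19 = 25

25


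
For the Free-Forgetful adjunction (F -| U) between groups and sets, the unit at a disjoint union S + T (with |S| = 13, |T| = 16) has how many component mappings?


The unit eta_X: X -> U(F(X)) of the Free-Forgetful adjunction
maps each element of X to a generator of F(X). For X = S + T (disjoint
union in Set), |S + T| = |S| + |T|.
Total mappings = 13 + 16 = 29.

29


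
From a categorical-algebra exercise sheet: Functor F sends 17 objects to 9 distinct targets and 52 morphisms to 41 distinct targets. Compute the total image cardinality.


The image of F consists of distinct objects and distinct morphisms.
|Im(F)| on objects = 9
|Im(F)| on morphisms = 41
Total image cardinality = 9 + 41 = 50

50


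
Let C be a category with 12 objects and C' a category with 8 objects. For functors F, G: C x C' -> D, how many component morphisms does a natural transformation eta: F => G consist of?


A natural transformation eta: F => G assigns one component morphism per
object of the domain category.
The domain is the product category C x C', so
|Ob(C x C')| = |Ob(C)| * |Ob(C')| = 12 * 8 = 96.
Therefore eta has 96 component morphisms.

96


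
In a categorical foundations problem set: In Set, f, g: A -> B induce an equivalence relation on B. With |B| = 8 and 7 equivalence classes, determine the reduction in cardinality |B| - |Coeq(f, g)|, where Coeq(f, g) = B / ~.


The coequalizer Coeq(f, g) = B / ~ has one element per equivalence class.
|B| = 8, |Coeq(f, g)| = 7.
|B| - |Coeq(f, g)| = 8 - 7 = 1.

1


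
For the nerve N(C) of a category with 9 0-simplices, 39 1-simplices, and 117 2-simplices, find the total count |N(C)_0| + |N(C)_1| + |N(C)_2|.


The 2-skeleton of the nerve N(C) consists of simplices in dimensions 0, 1, 2:
  |N(C)_0| = 9 (objects)
  |N(C)_1| = 39 (morphisms)
  |N(C)_2| = 117 (composable pairs)
Total = 9 + 39 + 117 = 165

165


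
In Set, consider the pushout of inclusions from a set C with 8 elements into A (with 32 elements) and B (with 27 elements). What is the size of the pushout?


The pushout A +_C B identifies the images of C in A and B.
|A +_C B| = |A| + |B| - |C| (for injections).
= 32 + 27 - 8 = 51

51
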